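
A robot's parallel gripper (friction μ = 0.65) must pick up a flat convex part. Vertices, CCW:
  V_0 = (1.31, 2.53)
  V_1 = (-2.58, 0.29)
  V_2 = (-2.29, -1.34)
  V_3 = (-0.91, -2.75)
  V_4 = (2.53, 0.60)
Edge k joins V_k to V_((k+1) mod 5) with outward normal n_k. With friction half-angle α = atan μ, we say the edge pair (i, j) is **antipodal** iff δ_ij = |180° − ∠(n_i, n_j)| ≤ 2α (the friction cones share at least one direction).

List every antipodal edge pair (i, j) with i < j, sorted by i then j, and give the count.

count = 4; pairs: (0,3), (1,3), (1,4), (2,4)

α = atan 0.65 = 33.02°;  2α = 66.05°
n_0 = (-0.4990, +0.8666)
n_1 = (-0.9845, -0.1752)
n_2 = (-0.7147, -0.6995)
n_3 = (+0.6977, -0.7164)
n_4 = (+0.8453, +0.5343)
  (0,1): δ = 109.85°  ·
  (0,2): δ = 75.55°  ·
  (0,3): δ = 14.31°  ✓
  (0,4): δ = 92.36°  ·
  (1,2): δ = 145.70°  ·
  (1,3): δ = 55.85°  ✓
  (1,4): δ = 22.21°  ✓
  (2,3): δ = 90.14°  ·
  (2,4): δ = 12.09°  ✓
  (3,4): δ = 101.94°  ·
antipodal pairs: 4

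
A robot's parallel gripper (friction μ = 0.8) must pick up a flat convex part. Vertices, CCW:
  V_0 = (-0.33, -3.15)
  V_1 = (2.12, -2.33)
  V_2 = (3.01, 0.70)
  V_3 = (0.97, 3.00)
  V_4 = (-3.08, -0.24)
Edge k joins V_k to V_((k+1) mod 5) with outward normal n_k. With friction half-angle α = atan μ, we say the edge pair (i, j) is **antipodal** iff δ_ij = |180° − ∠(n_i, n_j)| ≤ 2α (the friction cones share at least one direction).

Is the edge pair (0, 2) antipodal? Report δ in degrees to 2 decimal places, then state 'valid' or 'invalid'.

δ = 66.93°, valid

α = atan 0.8 = 38.66°;  2α = 77.32°
edge 0: e_0 = (+2.45, +0.82);  n_0 = (+0.3174, -0.9483)
edge 2: e_2 = (-2.04, +2.30);  n_2 = (+0.7481, +0.6636)
∠(n_0, n_2) = 113.07°
δ = |180° − 113.07°| = 66.93°
66.93° ≤ 2α = 77.32°  →  valid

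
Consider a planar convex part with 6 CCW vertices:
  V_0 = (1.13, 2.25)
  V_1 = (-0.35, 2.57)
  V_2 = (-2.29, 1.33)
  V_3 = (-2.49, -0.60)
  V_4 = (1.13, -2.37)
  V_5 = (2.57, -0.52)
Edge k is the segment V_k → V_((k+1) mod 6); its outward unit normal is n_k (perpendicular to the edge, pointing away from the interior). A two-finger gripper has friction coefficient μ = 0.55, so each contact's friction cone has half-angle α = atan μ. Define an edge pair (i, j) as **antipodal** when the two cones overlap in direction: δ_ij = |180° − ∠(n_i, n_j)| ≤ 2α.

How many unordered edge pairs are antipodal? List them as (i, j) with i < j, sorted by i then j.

α = atan 0.55 = 28.81°;  2α = 57.62°
n_0 = (+0.2113, +0.9774)
n_1 = (-0.5386, +0.8426)
n_2 = (-0.9947, +0.1031)
n_3 = (-0.4393, -0.8984)
n_4 = (+0.7891, -0.6142)
n_5 = (+0.8873, +0.4613)
  (0,1): δ = 135.21°  ·
  (0,2): δ = 83.72°  ·
  (0,3): δ = 13.86°  ✓
  (0,4): δ = 64.30°  ·
  (0,5): δ = 129.67°  ·
  (1,2): δ = 128.50°  ·
  (1,3): δ = 58.64°  ·
  (1,4): δ = 19.52°  ✓
  (1,5): δ = 84.88°  ·
  (2,3): δ = 110.14°  ·
  (2,4): δ = 31.98°  ✓
  (2,5): δ = 33.38°  ✓
  (3,4): δ = 101.84°  ·
  (3,5): δ = 36.48°  ✓
  (4,5): δ = 114.64°  ·
antipodal pairs: 5

count = 5; pairs: (0,3), (1,4), (2,4), (2,5), (3,5)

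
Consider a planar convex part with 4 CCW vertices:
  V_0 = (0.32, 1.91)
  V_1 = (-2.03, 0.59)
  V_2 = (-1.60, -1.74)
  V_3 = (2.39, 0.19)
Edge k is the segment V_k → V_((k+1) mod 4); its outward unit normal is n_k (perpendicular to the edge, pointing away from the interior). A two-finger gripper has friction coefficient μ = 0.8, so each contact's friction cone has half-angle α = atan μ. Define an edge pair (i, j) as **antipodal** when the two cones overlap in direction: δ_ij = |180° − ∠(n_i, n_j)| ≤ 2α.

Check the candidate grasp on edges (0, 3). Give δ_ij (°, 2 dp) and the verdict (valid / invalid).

α = atan 0.8 = 38.66°;  2α = 77.32°
edge 0: e_0 = (-2.35, -1.32);  n_0 = (-0.4897, +0.8719)
edge 3: e_3 = (-2.07, +1.72);  n_3 = (+0.6391, +0.7691)
∠(n_0, n_3) = 69.05°
δ = |180° − 69.05°| = 110.95°
110.95° > 2α = 77.32°  →  invalid

δ = 110.95°, invalid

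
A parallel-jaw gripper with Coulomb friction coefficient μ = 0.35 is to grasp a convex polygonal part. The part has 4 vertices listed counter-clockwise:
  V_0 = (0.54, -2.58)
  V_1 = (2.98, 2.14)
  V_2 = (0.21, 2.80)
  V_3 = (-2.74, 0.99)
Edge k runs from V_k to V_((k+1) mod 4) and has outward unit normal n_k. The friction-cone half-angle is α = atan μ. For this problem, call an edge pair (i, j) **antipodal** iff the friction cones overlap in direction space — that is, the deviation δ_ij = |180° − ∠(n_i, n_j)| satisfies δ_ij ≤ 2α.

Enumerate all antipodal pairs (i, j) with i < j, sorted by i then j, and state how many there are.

count = 2; pairs: (0,2), (1,3)

α = atan 0.35 = 19.29°;  2α = 38.58°
n_0 = (+0.8883, -0.4592)
n_1 = (+0.2318, +0.9728)
n_2 = (-0.5230, +0.8524)
n_3 = (-0.7364, -0.6766)
  (0,1): δ = 76.07°  ·
  (0,2): δ = 31.13°  ✓
  (0,3): δ = 69.91°  ·
  (1,2): δ = 135.07°  ·
  (1,3): δ = 34.02°  ✓
  (2,3): δ = 78.96°  ·
antipodal pairs: 2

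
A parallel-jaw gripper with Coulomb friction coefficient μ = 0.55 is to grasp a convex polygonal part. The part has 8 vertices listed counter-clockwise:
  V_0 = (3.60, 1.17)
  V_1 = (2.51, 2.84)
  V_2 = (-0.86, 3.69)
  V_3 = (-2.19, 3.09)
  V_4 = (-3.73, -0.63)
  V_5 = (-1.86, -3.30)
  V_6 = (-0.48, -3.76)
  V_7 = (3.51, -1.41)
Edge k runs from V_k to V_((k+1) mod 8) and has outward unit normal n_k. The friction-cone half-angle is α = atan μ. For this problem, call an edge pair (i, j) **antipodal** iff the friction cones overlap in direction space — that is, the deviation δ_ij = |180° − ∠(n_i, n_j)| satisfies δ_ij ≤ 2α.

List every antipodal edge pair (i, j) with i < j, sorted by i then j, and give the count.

α = atan 0.55 = 28.81°;  2α = 57.62°
n_0 = (+0.8374, +0.5466)
n_1 = (+0.2446, +0.9696)
n_2 = (-0.4112, +0.9115)
n_3 = (-0.9240, +0.3825)
n_4 = (-0.8191, -0.5737)
n_5 = (-0.3162, -0.9487)
n_6 = (+0.5075, -0.8617)
n_7 = (+0.9994, -0.0349)
  (0,1): δ = 137.29°  ·
  (0,2): δ = 98.85°  ·
  (0,3): δ = 55.62°  ✓
  (0,4): δ = 1.87°  ✓
  (0,5): δ = 38.43°  ✓
  (0,6): δ = 87.36°  ·
  (0,7): δ = 144.87°  ·
  (1,2): δ = 141.56°  ·
  (1,3): δ = 98.33°  ·
  (1,4): δ = 40.84°  ✓
  (1,5): δ = 4.28°  ✓
  (1,6): δ = 44.65°  ✓
  (1,7): δ = 102.16°  ·
  (2,3): δ = 136.77°  ·
  (2,4): δ = 79.28°  ·
  (2,5): δ = 42.72°  ✓
  (2,6): δ = 6.22°  ✓
  (2,7): δ = 63.72°  ·
  (3,4): δ = 122.51°  ·
  (3,5): δ = 85.95°  ·
  (3,6): δ = 37.01°  ✓
  (3,7): δ = 20.49°  ✓
  (4,5): δ = 143.44°  ·
  (4,6): δ = 94.51°  ·
  (4,7): δ = 37.00°  ✓
  (5,6): δ = 131.07°  ·
  (5,7): δ = 73.56°  ·
  (6,7): δ = 122.49°  ·
antipodal pairs: 11

count = 11; pairs: (0,3), (0,4), (0,5), (1,4), (1,5), (1,6), (2,5), (2,6), (3,6), (3,7), (4,7)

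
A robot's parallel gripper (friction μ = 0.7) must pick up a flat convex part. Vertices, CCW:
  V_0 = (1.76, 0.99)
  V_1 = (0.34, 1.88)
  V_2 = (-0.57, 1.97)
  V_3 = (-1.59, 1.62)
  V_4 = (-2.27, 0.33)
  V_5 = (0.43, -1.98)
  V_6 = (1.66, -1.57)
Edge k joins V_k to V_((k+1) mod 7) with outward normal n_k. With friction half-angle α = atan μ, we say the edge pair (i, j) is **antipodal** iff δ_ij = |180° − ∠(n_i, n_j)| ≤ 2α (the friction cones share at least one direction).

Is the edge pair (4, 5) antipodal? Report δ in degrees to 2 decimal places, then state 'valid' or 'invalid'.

δ = 121.02°, invalid

α = atan 0.7 = 34.99°;  2α = 69.98°
edge 4: e_4 = (+2.70, -2.31);  n_4 = (-0.6501, -0.7599)
edge 5: e_5 = (+1.23, +0.41);  n_5 = (+0.3162, -0.9487)
∠(n_4, n_5) = 58.98°
δ = |180° − 58.98°| = 121.02°
121.02° > 2α = 69.98°  →  invalid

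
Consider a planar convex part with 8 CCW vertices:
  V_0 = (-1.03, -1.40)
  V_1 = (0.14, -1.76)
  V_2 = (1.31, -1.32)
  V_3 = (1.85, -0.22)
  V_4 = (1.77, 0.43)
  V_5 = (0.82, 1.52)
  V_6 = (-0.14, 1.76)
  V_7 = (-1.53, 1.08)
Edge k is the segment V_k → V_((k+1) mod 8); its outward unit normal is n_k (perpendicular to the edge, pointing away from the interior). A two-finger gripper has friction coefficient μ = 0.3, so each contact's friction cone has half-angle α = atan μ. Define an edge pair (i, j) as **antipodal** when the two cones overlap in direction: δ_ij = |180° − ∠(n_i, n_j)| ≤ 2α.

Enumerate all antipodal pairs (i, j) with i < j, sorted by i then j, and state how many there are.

count = 5; pairs: (0,4), (0,5), (1,6), (3,7), (4,7)

α = atan 0.3 = 16.70°;  2α = 33.40°
n_0 = (-0.2941, -0.9558)
n_1 = (+0.3520, -0.9360)
n_2 = (+0.8977, -0.4407)
n_3 = (+0.9925, +0.1222)
n_4 = (+0.7539, +0.6570)
n_5 = (+0.2425, +0.9701)
n_6 = (-0.4394, +0.8983)
n_7 = (-0.9803, -0.1976)
  (0,1): δ = 142.29°  ·
  (0,2): δ = 99.04°  ·
  (0,3): δ = 65.88°  ·
  (0,4): δ = 31.82°  ✓
  (0,5): δ = 3.07°  ✓
  (0,6): δ = 43.17°  ·
  (0,7): δ = 118.50°  ·
  (1,2): δ = 136.76°  ·
  (1,3): δ = 103.59°  ·
  (1,4): δ = 69.54°  ·
  (1,5): δ = 34.65°  ·
  (1,6): δ = 5.46°  ✓
  (1,7): δ = 80.79°  ·
  (2,3): δ = 146.84°  ·
  (2,4): δ = 112.78°  ·
  (2,5): δ = 77.89°  ·
  (2,6): δ = 37.78°  ·
  (2,7): δ = 37.55°  ·
  (3,4): δ = 145.94°  ·
  (3,5): δ = 111.05°  ·
  (3,6): δ = 70.95°  ·
  (3,7): δ = 4.38°  ✓
  (4,5): δ = 145.11°  ·
  (4,6): δ = 105.01°  ·
  (4,7): δ = 29.68°  ✓
  (5,6): δ = 139.90°  ·
  (5,7): δ = 64.56°  ·
  (6,7): δ = 104.67°  ·
antipodal pairs: 5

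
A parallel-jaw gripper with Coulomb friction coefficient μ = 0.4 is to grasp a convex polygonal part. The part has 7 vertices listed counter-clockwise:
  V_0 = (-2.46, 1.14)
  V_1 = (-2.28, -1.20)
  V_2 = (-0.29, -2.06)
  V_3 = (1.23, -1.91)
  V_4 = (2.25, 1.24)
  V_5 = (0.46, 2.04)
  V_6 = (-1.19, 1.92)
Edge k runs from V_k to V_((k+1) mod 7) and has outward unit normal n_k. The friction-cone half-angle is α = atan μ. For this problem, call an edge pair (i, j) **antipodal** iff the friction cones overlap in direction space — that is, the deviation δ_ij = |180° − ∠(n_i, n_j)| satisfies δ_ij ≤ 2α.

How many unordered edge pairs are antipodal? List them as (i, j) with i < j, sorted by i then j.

α = atan 0.4 = 21.80°;  2α = 43.60°
n_0 = (-0.9971, -0.0767)
n_1 = (-0.3967, -0.9179)
n_2 = (+0.0982, -0.9952)
n_3 = (+0.9514, -0.3081)
n_4 = (+0.4080, +0.9130)
n_5 = (-0.0725, +0.9974)
n_6 = (-0.5233, +0.8521)
  (0,1): δ = 117.77°  ·
  (0,2): δ = 88.76°  ·
  (0,3): δ = 22.34°  ✓
  (0,4): δ = 61.52°  ·
  (0,5): δ = 89.76°  ·
  (0,6): δ = 117.16°  ·
  (1,2): δ = 150.99°  ·
  (1,3): δ = 84.57°  ·
  (1,4): δ = 0.71°  ✓
  (1,5): δ = 27.53°  ✓
  (1,6): δ = 54.93°  ·
  (2,3): δ = 113.58°  ·
  (2,4): δ = 29.72°  ✓
  (2,5): δ = 1.48°  ✓
  (2,6): δ = 25.92°  ✓
  (3,4): δ = 96.14°  ·
  (3,5): δ = 67.90°  ·
  (3,6): δ = 40.50°  ✓
  (4,5): δ = 151.76°  ·
  (4,6): δ = 124.36°  ·
  (5,6): δ = 152.60°  ·
antipodal pairs: 7

count = 7; pairs: (0,3), (1,4), (1,5), (2,4), (2,5), (2,6), (3,6)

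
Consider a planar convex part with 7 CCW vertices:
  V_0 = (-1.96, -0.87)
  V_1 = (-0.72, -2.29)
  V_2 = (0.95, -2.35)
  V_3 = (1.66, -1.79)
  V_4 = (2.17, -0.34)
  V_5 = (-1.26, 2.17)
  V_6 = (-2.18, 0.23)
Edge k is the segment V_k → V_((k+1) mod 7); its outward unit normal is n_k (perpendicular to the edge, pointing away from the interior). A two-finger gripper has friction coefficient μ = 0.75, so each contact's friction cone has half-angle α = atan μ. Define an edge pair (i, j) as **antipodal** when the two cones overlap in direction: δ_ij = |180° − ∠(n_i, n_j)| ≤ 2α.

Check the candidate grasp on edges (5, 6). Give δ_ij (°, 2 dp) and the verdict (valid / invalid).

δ = 143.32°, invalid

α = atan 0.75 = 36.87°;  2α = 73.74°
edge 5: e_5 = (-0.92, -1.94);  n_5 = (-0.9035, +0.4285)
edge 6: e_6 = (+0.22, -1.10);  n_6 = (-0.9806, -0.1961)
∠(n_5, n_6) = 36.68°
δ = |180° − 36.68°| = 143.32°
143.32° > 2α = 73.74°  →  invalid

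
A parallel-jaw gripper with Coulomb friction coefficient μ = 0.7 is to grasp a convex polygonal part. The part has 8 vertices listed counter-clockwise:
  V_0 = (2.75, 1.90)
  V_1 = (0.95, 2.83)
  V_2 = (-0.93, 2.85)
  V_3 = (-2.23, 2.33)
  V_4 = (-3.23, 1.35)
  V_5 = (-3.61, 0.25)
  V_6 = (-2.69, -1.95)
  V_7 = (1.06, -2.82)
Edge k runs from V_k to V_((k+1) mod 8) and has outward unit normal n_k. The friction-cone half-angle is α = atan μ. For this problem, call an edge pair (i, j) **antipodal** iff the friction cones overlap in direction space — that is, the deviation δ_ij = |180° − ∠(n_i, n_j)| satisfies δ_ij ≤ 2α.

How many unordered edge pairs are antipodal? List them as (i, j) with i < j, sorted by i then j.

count = 10; pairs: (0,5), (0,6), (1,5), (1,6), (2,6), (2,7), (3,6), (3,7), (4,7), (5,7)

α = atan 0.7 = 34.99°;  2α = 69.98°
n_0 = (+0.4590, +0.8884)
n_1 = (+0.0106, +0.9999)
n_2 = (-0.3714, +0.9285)
n_3 = (-0.6999, +0.7142)
n_4 = (-0.9452, +0.3265)
n_5 = (-0.9226, -0.3858)
n_6 = (-0.2260, -0.9741)
n_7 = (+0.9415, -0.3371)
  (0,1): δ = 153.29°  ·
  (0,2): δ = 130.87°  ·
  (0,3): δ = 108.25°  ·
  (0,4): δ = 81.73°  ·
  (0,5): δ = 39.98°  ✓
  (0,6): δ = 14.26°  ✓
  (0,7): δ = 97.62°  ·
  (1,2): δ = 157.59°  ·
  (1,3): δ = 134.97°  ·
  (1,4): δ = 108.45°  ·
  (1,5): δ = 66.70°  ✓
  (1,6): δ = 12.45°  ✓
  (1,7): δ = 70.91°  ·
  (2,3): δ = 157.38°  ·
  (2,4): δ = 130.86°  ·
  (2,5): δ = 89.11°  ·
  (2,6): δ = 34.86°  ✓
  (2,7): δ = 48.50°  ✓
  (3,4): δ = 153.48°  ·
  (3,5): δ = 111.73°  ·
  (3,6): δ = 57.48°  ✓
  (3,7): δ = 25.88°  ✓
  (4,5): δ = 138.25°  ·
  (4,6): δ = 84.00°  ·
  (4,7): δ = 0.64°  ✓
  (5,6): δ = 125.76°  ·
  (5,7): δ = 42.39°  ✓
  (6,7): δ = 96.64°  ·
antipodal pairs: 10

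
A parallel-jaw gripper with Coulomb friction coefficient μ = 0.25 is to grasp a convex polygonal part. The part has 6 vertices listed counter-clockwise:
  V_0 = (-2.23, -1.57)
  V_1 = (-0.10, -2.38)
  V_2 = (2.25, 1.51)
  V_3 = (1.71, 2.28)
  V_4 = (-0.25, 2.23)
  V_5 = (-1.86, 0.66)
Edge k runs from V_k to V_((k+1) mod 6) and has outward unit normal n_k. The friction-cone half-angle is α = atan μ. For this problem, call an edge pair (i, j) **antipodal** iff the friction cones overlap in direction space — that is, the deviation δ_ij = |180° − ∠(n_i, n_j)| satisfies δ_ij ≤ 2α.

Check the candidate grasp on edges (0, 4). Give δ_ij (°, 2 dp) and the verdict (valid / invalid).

α = atan 0.25 = 14.04°;  2α = 28.07°
edge 0: e_0 = (+2.13, -0.81);  n_0 = (-0.3554, -0.9347)
edge 4: e_4 = (-1.61, -1.57);  n_4 = (-0.6982, +0.7159)
∠(n_0, n_4) = 114.90°
δ = |180° − 114.90°| = 65.10°
65.10° > 2α = 28.07°  →  invalid

δ = 65.10°, invalid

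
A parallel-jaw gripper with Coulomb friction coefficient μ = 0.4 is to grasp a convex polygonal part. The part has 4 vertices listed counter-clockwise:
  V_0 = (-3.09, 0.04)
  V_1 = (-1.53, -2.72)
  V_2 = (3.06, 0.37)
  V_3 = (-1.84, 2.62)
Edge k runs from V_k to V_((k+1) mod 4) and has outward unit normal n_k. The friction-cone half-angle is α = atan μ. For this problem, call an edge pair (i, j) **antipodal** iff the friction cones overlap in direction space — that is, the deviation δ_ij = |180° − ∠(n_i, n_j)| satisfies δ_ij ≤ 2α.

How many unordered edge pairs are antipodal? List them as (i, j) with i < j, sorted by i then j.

α = atan 0.4 = 21.80°;  2α = 43.60°
n_0 = (-0.8706, -0.4921)
n_1 = (+0.5584, -0.8295)
n_2 = (+0.4173, +0.9088)
n_3 = (-0.8999, +0.4360)
  (0,1): δ = 85.53°  ·
  (0,2): δ = 35.86°  ✓
  (0,3): δ = 124.67°  ·
  (1,2): δ = 58.61°  ·
  (1,3): δ = 30.20°  ✓
  (2,3): δ = 91.19°  ·
antipodal pairs: 2

count = 2; pairs: (0,2), (1,3)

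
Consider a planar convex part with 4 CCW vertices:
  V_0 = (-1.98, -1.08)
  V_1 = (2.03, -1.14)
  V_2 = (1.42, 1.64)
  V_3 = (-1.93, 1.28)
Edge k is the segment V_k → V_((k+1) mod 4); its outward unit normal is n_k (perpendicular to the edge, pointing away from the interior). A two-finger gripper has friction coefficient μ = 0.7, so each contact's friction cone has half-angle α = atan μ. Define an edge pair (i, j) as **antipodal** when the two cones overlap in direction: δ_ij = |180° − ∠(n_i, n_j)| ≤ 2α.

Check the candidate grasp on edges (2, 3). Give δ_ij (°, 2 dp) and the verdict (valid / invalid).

α = atan 0.7 = 34.99°;  2α = 69.98°
edge 2: e_2 = (-3.35, -0.36);  n_2 = (-0.1068, +0.9943)
edge 3: e_3 = (-0.05, -2.36);  n_3 = (-0.9998, +0.0212)
∠(n_2, n_3) = 82.65°
δ = |180° − 82.65°| = 97.35°
97.35° > 2α = 69.98°  →  invalid

δ = 97.35°, invalid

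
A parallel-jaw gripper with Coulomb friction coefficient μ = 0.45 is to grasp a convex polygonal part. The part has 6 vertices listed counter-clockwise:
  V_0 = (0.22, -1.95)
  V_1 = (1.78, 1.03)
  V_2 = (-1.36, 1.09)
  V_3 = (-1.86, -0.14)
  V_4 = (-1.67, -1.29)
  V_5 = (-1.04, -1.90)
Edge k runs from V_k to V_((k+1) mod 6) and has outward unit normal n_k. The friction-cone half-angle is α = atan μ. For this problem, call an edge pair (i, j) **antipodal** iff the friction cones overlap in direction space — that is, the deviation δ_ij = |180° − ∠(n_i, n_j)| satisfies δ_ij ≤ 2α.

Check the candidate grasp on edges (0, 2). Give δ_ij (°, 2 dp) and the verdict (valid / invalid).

α = atan 0.45 = 24.23°;  2α = 48.46°
edge 0: e_0 = (+1.56, +2.98);  n_0 = (+0.8859, -0.4638)
edge 2: e_2 = (-0.50, -1.23);  n_2 = (-0.9264, +0.3766)
∠(n_0, n_2) = 174.49°
δ = |180° − 174.49°| = 5.51°
5.51° ≤ 2α = 48.46°  →  valid

δ = 5.51°, valid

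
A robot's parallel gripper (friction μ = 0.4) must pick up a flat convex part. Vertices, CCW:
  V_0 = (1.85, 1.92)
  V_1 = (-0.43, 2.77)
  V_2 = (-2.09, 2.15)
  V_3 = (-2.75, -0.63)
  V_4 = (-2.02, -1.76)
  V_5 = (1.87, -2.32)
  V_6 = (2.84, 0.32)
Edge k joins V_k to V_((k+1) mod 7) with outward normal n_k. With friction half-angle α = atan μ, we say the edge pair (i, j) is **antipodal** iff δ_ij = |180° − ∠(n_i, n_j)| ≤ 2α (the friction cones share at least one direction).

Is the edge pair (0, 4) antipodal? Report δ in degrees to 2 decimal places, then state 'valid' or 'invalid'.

δ = 12.25°, valid

α = atan 0.4 = 21.80°;  2α = 43.60°
edge 0: e_0 = (-2.28, +0.85);  n_0 = (+0.3493, +0.9370)
edge 4: e_4 = (+3.89, -0.56);  n_4 = (-0.1425, -0.9898)
∠(n_0, n_4) = 167.75°
δ = |180° − 167.75°| = 12.25°
12.25° ≤ 2α = 43.60°  →  valid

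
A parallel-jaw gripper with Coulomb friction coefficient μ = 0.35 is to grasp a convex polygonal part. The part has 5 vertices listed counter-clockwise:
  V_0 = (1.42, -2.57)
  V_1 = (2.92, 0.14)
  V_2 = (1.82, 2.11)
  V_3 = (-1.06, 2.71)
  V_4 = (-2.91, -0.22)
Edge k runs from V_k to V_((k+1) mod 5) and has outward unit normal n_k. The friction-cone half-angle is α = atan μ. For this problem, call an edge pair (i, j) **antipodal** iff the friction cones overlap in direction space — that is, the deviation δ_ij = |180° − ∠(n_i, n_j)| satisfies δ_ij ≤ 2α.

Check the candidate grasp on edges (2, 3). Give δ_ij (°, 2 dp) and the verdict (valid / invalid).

α = atan 0.35 = 19.29°;  2α = 38.58°
edge 2: e_2 = (-2.88, +0.60);  n_2 = (+0.2040, +0.9790)
edge 3: e_3 = (-1.85, -2.93);  n_3 = (-0.8456, +0.5339)
∠(n_2, n_3) = 69.50°
δ = |180° − 69.50°| = 110.50°
110.50° > 2α = 38.58°  →  invalid

δ = 110.50°, invalid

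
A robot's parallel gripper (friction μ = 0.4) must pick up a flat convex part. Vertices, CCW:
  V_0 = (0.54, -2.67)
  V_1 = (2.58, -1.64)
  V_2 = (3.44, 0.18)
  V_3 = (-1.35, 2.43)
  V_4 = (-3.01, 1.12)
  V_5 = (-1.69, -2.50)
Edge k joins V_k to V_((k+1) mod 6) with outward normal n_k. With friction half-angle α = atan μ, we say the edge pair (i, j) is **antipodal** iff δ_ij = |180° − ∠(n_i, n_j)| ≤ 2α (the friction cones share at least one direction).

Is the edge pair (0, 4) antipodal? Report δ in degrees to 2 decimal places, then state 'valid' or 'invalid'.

δ = 83.24°, invalid

α = atan 0.4 = 21.80°;  2α = 43.60°
edge 0: e_0 = (+2.04, +1.03);  n_0 = (+0.4507, -0.8927)
edge 4: e_4 = (+1.32, -3.62);  n_4 = (-0.9395, -0.3426)
∠(n_0, n_4) = 96.76°
δ = |180° − 96.76°| = 83.24°
83.24° > 2α = 43.60°  →  invalid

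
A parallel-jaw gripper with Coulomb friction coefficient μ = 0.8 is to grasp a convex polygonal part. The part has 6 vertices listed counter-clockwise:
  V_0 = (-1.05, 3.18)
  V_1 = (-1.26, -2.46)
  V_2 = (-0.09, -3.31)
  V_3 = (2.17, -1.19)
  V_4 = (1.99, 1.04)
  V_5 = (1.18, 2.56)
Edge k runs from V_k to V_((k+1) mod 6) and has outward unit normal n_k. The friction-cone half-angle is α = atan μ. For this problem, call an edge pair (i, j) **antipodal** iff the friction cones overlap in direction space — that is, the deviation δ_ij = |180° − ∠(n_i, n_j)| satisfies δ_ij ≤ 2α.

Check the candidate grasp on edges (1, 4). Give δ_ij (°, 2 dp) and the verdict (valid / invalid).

δ = 25.95°, valid

α = atan 0.8 = 38.66°;  2α = 77.32°
edge 1: e_1 = (+1.17, -0.85);  n_1 = (-0.5878, -0.8090)
edge 4: e_4 = (-0.81, +1.52);  n_4 = (+0.8825, +0.4703)
∠(n_1, n_4) = 154.05°
δ = |180° − 154.05°| = 25.95°
25.95° ≤ 2α = 77.32°  →  valid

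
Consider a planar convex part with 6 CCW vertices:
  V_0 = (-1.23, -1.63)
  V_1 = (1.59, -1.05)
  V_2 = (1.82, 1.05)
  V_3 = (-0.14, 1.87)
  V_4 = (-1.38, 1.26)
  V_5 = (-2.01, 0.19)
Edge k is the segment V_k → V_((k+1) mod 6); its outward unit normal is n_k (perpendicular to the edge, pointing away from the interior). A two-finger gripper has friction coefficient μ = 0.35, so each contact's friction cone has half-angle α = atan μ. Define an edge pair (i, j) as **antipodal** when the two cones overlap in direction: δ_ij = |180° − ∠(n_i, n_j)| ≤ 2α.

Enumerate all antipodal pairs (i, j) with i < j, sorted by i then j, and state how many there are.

α = atan 0.35 = 19.29°;  2α = 38.58°
n_0 = (+0.2015, -0.9795)
n_1 = (+0.9941, -0.1089)
n_2 = (+0.3860, +0.9225)
n_3 = (-0.4414, +0.8973)
n_4 = (-0.8617, +0.5074)
n_5 = (-0.9191, -0.3939)
  (0,1): δ = 107.87°  ·
  (0,2): δ = 34.33°  ✓
  (0,3): δ = 14.57°  ✓
  (0,4): δ = 47.89°  ·
  (0,5): δ = 101.58°  ·
  (1,2): δ = 106.45°  ·
  (1,3): δ = 57.56°  ·
  (1,4): δ = 24.24°  ✓
  (1,5): δ = 29.45°  ✓
  (2,3): δ = 131.10°  ·
  (2,4): δ = 97.79°  ·
  (2,5): δ = 44.10°  ·
  (3,4): δ = 146.68°  ·
  (3,5): δ = 93.00°  ·
  (4,5): δ = 126.31°  ·
antipodal pairs: 4

count = 4; pairs: (0,2), (0,3), (1,4), (1,5)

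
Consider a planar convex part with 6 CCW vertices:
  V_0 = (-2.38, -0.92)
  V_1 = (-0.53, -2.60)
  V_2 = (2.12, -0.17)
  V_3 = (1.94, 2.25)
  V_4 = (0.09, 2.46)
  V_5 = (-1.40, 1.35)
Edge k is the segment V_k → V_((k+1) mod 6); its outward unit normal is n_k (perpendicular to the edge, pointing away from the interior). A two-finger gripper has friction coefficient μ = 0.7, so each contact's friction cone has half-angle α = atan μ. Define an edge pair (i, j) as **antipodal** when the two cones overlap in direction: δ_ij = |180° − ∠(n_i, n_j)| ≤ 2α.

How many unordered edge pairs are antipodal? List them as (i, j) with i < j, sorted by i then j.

α = atan 0.7 = 34.99°;  2α = 69.98°
n_0 = (-0.6723, -0.7403)
n_1 = (+0.6759, -0.7370)
n_2 = (+0.9972, +0.0742)
n_3 = (+0.1128, +0.9936)
n_4 = (-0.5974, +0.8019)
n_5 = (-0.9181, +0.3964)
  (0,1): δ = 95.24°  ·
  (0,2): δ = 43.50°  ✓
  (0,3): δ = 35.77°  ✓
  (0,4): δ = 78.93°  ·
  (0,5): δ = 108.89°  ·
  (1,2): δ = 128.27°  ·
  (1,3): δ = 49.00°  ✓
  (1,4): δ = 5.84°  ✓
  (1,5): δ = 24.13°  ✓
  (2,3): δ = 100.73°  ·
  (2,4): δ = 57.57°  ✓
  (2,5): δ = 27.60°  ✓
  (3,4): δ = 136.84°  ·
  (3,5): δ = 106.87°  ·
  (4,5): δ = 150.04°  ·
antipodal pairs: 7

count = 7; pairs: (0,2), (0,3), (1,3), (1,4), (1,5), (2,4), (2,5)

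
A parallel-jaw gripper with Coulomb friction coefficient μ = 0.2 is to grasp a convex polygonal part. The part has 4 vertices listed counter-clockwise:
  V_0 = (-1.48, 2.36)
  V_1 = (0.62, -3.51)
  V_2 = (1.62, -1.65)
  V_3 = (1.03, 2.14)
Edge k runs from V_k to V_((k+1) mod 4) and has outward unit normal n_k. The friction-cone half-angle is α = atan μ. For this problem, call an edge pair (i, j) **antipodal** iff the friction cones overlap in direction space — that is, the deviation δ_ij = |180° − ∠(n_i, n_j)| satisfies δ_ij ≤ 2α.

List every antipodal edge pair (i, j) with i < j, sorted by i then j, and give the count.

count = 1; pairs: (0,2)

α = atan 0.2 = 11.31°;  2α = 22.62°
n_0 = (-0.9416, -0.3368)
n_1 = (+0.8808, -0.4735)
n_2 = (+0.9881, +0.1538)
n_3 = (+0.0873, +0.9962)
  (0,1): δ = 47.95°  ·
  (0,2): δ = 10.84°  ✓
  (0,3): δ = 65.31°  ·
  (1,2): δ = 142.89°  ·
  (1,3): δ = 66.75°  ·
  (2,3): δ = 103.86°  ·
antipodal pairs: 1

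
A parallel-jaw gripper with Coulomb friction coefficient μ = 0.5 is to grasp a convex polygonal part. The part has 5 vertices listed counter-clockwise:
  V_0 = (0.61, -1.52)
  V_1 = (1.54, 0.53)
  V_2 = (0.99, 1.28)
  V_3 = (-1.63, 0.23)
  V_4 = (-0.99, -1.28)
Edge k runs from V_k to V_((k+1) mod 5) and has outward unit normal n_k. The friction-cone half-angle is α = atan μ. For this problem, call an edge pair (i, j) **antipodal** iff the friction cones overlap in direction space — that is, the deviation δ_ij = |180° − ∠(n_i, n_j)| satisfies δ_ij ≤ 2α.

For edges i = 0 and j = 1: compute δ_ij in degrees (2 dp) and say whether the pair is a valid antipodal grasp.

δ = 119.34°, invalid

α = atan 0.5 = 26.57°;  2α = 53.13°
edge 0: e_0 = (+0.93, +2.05);  n_0 = (+0.9107, -0.4131)
edge 1: e_1 = (-0.55, +0.75);  n_1 = (+0.8064, +0.5914)
∠(n_0, n_1) = 60.66°
δ = |180° − 60.66°| = 119.34°
119.34° > 2α = 53.13°  →  invalid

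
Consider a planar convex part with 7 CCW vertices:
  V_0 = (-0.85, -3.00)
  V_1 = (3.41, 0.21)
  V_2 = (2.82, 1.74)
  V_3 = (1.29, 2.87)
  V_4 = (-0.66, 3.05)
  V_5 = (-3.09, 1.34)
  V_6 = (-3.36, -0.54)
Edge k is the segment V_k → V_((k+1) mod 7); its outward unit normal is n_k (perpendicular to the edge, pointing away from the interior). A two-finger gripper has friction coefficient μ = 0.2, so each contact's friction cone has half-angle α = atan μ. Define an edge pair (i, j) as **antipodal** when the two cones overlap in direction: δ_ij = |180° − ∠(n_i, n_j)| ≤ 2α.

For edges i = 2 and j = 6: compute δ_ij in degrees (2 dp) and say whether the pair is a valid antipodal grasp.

α = atan 0.2 = 11.31°;  2α = 22.62°
edge 2: e_2 = (-1.53, +1.13);  n_2 = (+0.5941, +0.8044)
edge 6: e_6 = (+2.51, -2.46);  n_6 = (-0.7000, -0.7142)
∠(n_2, n_6) = 172.02°
δ = |180° − 172.02°| = 7.98°
7.98° ≤ 2α = 22.62°  →  valid

δ = 7.98°, valid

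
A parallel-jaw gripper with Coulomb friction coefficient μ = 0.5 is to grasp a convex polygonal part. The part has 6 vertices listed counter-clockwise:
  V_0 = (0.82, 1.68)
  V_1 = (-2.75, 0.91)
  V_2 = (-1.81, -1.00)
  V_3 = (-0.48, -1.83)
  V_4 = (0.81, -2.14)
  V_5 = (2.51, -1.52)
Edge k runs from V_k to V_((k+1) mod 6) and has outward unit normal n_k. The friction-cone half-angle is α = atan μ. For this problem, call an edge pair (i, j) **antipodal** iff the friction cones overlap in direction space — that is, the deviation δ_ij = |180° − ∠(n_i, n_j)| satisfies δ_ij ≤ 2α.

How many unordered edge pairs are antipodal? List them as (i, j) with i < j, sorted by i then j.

count = 6; pairs: (0,2), (0,3), (0,4), (1,5), (2,5), (3,5)

α = atan 0.5 = 26.57°;  2α = 53.13°
n_0 = (-0.2108, +0.9775)
n_1 = (-0.8972, -0.4416)
n_2 = (-0.5294, -0.8484)
n_3 = (-0.2337, -0.9723)
n_4 = (+0.3426, -0.9395)
n_5 = (+0.8843, +0.4670)
  (0,1): δ = 75.97°  ·
  (0,2): δ = 44.14°  ✓
  (0,3): δ = 25.68°  ✓
  (0,4): δ = 7.87°  ✓
  (0,5): δ = 105.67°  ·
  (1,2): δ = 148.17°  ·
  (1,3): δ = 129.72°  ·
  (1,4): δ = 96.17°  ·
  (1,5): δ = 1.64°  ✓
  (2,3): δ = 161.55°  ·
  (2,4): δ = 128.00°  ·
  (2,5): δ = 30.19°  ✓
  (3,4): δ = 146.45°  ·
  (3,5): δ = 48.65°  ✓
  (4,5): δ = 82.20°  ·
antipodal pairs: 6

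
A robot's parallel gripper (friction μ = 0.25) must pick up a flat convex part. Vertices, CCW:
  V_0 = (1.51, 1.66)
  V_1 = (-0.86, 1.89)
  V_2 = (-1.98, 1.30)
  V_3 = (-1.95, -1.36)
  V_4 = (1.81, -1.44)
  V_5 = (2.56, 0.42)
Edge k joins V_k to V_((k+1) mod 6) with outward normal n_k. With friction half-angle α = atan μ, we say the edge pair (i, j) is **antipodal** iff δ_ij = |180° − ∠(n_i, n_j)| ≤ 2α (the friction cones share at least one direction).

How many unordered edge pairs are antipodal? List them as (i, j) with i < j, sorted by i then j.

count = 2; pairs: (0,3), (2,4)

α = atan 0.25 = 14.04°;  2α = 28.07°
n_0 = (+0.0966, +0.9953)
n_1 = (-0.4661, +0.8847)
n_2 = (-0.9999, -0.0113)
n_3 = (-0.0213, -0.9998)
n_4 = (+0.9274, -0.3740)
n_5 = (+0.7632, +0.6462)
  (0,1): δ = 146.68°  ·
  (0,2): δ = 83.81°  ·
  (0,3): δ = 4.32°  ✓
  (0,4): δ = 73.58°  ·
  (0,5): δ = 135.80°  ·
  (1,2): δ = 117.13°  ·
  (1,3): δ = 29.00°  ·
  (1,4): δ = 40.26°  ·
  (1,5): δ = 102.48°  ·
  (2,3): δ = 91.87°  ·
  (2,4): δ = 22.61°  ✓
  (2,5): δ = 39.61°  ·
  (3,4): δ = 110.74°  ·
  (3,5): δ = 48.52°  ·
  (4,5): δ = 117.78°  ·
antipodal pairs: 2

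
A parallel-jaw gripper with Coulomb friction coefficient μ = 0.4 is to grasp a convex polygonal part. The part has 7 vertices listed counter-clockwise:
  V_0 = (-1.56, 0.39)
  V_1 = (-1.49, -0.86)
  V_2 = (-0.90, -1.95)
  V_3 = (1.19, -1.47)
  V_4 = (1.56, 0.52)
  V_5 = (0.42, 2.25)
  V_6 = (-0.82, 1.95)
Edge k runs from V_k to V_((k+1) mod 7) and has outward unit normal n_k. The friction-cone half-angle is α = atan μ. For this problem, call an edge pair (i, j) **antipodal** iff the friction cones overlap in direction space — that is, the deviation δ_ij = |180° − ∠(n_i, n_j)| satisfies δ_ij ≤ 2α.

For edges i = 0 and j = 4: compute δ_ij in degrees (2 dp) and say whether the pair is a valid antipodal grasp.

α = atan 0.4 = 21.80°;  2α = 43.60°
edge 0: e_0 = (+0.07, -1.25);  n_0 = (-0.9984, -0.0559)
edge 4: e_4 = (-1.14, +1.73);  n_4 = (+0.8350, +0.5502)
∠(n_0, n_4) = 149.82°
δ = |180° − 149.82°| = 30.18°
30.18° ≤ 2α = 43.60°  →  valid

δ = 30.18°, valid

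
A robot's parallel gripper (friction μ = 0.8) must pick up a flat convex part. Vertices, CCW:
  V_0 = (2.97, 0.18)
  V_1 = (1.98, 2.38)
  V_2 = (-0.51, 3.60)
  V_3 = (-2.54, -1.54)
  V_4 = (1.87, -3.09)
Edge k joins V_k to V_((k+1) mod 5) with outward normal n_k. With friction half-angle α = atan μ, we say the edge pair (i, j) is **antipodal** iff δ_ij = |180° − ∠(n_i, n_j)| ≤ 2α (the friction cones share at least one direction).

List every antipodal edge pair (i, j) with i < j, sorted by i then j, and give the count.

α = atan 0.8 = 38.66°;  2α = 77.32°
n_0 = (+0.9119, +0.4104)
n_1 = (+0.4400, +0.8980)
n_2 = (-0.9301, +0.3673)
n_3 = (-0.3316, -0.9434)
n_4 = (+0.9478, -0.3188)
  (0,1): δ = 140.33°  ·
  (0,2): δ = 45.78°  ✓
  (0,3): δ = 46.41°  ✓
  (0,4): δ = 137.18°  ·
  (1,2): δ = 85.45°  ·
  (1,3): δ = 6.74°  ✓
  (1,4): δ = 97.51°  ·
  (2,3): δ = 87.81°  ·
  (2,4): δ = 2.96°  ✓
  (3,4): δ = 89.23°  ·
antipodal pairs: 4

count = 4; pairs: (0,2), (0,3), (1,3), (2,4)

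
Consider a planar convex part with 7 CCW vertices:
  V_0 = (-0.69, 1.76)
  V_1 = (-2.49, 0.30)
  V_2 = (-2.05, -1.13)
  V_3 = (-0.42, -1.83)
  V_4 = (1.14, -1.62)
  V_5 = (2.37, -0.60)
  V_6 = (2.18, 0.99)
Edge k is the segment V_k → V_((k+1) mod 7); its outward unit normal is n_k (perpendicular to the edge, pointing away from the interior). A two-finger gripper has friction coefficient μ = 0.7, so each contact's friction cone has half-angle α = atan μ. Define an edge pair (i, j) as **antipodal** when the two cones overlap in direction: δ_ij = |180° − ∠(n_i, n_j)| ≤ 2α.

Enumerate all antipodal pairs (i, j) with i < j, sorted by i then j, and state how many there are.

α = atan 0.7 = 34.99°;  2α = 69.98°
n_0 = (-0.6299, +0.7766)
n_1 = (-0.9558, -0.2941)
n_2 = (-0.3946, -0.9189)
n_3 = (+0.1334, -0.9911)
n_4 = (+0.6383, -0.7698)
n_5 = (+0.9929, +0.1187)
n_6 = (+0.2591, +0.9658)
  (0,1): δ = 111.94°  ·
  (0,2): δ = 62.29°  ✓
  (0,3): δ = 31.38°  ✓
  (0,4): δ = 0.62°  ✓
  (0,5): δ = 57.77°  ✓
  (0,6): δ = 125.94°  ·
  (1,2): δ = 130.34°  ·
  (1,3): δ = 99.44°  ·
  (1,4): δ = 67.43°  ✓
  (1,5): δ = 10.29°  ✓
  (1,6): δ = 57.88°  ✓
  (2,3): δ = 149.09°  ·
  (2,4): δ = 117.09°  ·
  (2,5): δ = 59.94°  ✓
  (2,6): δ = 8.22°  ✓
  (3,4): δ = 148.00°  ·
  (3,5): δ = 90.85°  ·
  (3,6): δ = 22.69°  ✓
  (4,5): δ = 122.85°  ·
  (4,6): δ = 54.69°  ✓
  (5,6): δ = 111.83°  ·
antipodal pairs: 11

count = 11; pairs: (0,2), (0,3), (0,4), (0,5), (1,4), (1,5), (1,6), (2,5), (2,6), (3,6), (4,6)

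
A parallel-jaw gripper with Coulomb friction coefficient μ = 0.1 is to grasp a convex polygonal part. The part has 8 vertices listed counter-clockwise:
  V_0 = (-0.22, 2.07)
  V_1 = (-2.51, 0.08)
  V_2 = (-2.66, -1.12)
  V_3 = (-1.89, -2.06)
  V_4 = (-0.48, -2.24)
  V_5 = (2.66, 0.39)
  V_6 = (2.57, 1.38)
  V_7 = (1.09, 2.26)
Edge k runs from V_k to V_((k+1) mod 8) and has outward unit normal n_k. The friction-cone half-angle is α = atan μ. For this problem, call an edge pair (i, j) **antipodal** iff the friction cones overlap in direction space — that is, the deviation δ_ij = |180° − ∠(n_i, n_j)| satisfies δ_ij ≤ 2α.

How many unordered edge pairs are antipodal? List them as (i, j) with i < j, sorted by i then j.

α = atan 0.1 = 5.71°;  2α = 11.42°
n_0 = (-0.6559, +0.7548)
n_1 = (-0.9923, +0.1240)
n_2 = (-0.7736, -0.6337)
n_3 = (-0.1266, -0.9919)
n_4 = (+0.6421, -0.7666)
n_5 = (+0.9959, +0.0905)
n_6 = (+0.5111, +0.8595)
n_7 = (-0.1435, +0.9896)
  (0,1): δ = 138.12°  ·
  (0,2): δ = 91.67°  ·
  (0,3): δ = 48.27°  ·
  (0,4): δ = 1.04°  ✓
  (0,5): δ = 54.20°  ·
  (0,6): δ = 108.27°  ·
  (0,7): δ = 147.26°  ·
  (1,2): δ = 133.55°  ·
  (1,3): δ = 90.15°  ·
  (1,4): δ = 42.93°  ·
  (1,5): δ = 12.32°  ·
  (1,6): δ = 66.39°  ·
  (1,7): δ = 105.38°  ·
  (2,3): δ = 136.60°  ·
  (2,4): δ = 89.37°  ·
  (2,5): δ = 34.13°  ·
  (2,6): δ = 19.94°  ·
  (2,7): δ = 58.93°  ·
  (3,4): δ = 132.78°  ·
  (3,5): δ = 77.53°  ·
  (3,6): δ = 23.46°  ·
  (3,7): δ = 15.53°  ·
  (4,5): δ = 124.75°  ·
  (4,6): δ = 70.68°  ·
  (4,7): δ = 31.70°  ·
  (5,6): δ = 125.93°  ·
  (5,7): δ = 86.94°  ·
  (6,7): δ = 141.01°  ·
antipodal pairs: 1

count = 1; pairs: (0,4)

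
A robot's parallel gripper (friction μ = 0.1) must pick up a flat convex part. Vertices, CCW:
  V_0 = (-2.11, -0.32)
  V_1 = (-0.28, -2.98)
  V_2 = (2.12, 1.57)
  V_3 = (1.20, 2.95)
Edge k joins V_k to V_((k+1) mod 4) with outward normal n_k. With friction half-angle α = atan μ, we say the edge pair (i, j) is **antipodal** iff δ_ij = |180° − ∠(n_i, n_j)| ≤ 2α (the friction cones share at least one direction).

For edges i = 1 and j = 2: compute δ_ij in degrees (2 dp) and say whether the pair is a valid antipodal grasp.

δ = 118.50°, invalid

α = atan 0.1 = 5.71°;  2α = 11.42°
edge 1: e_1 = (+2.40, +4.55);  n_1 = (+0.8845, -0.4665)
edge 2: e_2 = (-0.92, +1.38);  n_2 = (+0.8321, +0.5547)
∠(n_1, n_2) = 61.50°
δ = |180° − 61.50°| = 118.50°
118.50° > 2α = 11.42°  →  invalid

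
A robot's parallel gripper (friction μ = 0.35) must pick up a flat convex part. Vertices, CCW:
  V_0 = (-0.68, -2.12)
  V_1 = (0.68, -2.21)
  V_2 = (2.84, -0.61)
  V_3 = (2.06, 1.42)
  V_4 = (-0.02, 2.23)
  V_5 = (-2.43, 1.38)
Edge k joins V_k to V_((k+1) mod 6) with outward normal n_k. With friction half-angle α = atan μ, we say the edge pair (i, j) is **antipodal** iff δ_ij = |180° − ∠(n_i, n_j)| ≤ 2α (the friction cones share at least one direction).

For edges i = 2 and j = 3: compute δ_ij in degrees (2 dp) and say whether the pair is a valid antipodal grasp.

δ = 132.30°, invalid

α = atan 0.35 = 19.29°;  2α = 38.58°
edge 2: e_2 = (-0.78, +2.03);  n_2 = (+0.9335, +0.3587)
edge 3: e_3 = (-2.08, +0.81);  n_3 = (+0.3629, +0.9318)
∠(n_2, n_3) = 47.70°
δ = |180° − 47.70°| = 132.30°
132.30° > 2α = 38.58°  →  invalid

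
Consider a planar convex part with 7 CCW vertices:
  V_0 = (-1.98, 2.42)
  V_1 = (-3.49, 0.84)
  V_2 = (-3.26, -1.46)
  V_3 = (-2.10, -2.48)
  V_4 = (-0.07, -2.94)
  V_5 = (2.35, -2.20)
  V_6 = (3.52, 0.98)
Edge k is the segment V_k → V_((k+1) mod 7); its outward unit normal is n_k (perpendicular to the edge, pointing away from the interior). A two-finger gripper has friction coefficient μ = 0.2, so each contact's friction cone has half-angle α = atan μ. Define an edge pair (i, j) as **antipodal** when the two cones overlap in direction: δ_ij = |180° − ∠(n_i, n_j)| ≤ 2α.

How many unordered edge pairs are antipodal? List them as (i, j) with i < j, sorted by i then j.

count = 1; pairs: (3,6)

α = atan 0.2 = 11.31°;  2α = 22.62°
n_0 = (-0.7229, +0.6909)
n_1 = (-0.9950, -0.0995)
n_2 = (-0.6603, -0.7510)
n_3 = (-0.2210, -0.9753)
n_4 = (+0.2924, -0.9563)
n_5 = (+0.9385, -0.3453)
n_6 = (+0.2533, +0.9674)
  (0,1): δ = 130.59°  ·
  (0,2): δ = 87.62°  ·
  (0,3): δ = 59.07°  ·
  (0,4): δ = 29.29°  ·
  (0,5): δ = 23.50°  ·
  (0,6): δ = 119.03°  ·
  (1,2): δ = 137.04°  ·
  (1,3): δ = 108.48°  ·
  (1,4): δ = 78.71°  ·
  (1,5): δ = 25.91°  ·
  (1,6): δ = 69.62°  ·
  (2,3): δ = 151.44°  ·
  (2,4): δ = 121.67°  ·
  (2,5): δ = 68.87°  ·
  (2,6): δ = 26.65°  ·
  (3,4): δ = 150.23°  ·
  (3,5): δ = 97.43°  ·
  (3,6): δ = 1.90°  ✓
  (4,5): δ = 127.20°  ·
  (4,6): δ = 31.67°  ·
  (5,6): δ = 84.47°  ·
antipodal pairs: 1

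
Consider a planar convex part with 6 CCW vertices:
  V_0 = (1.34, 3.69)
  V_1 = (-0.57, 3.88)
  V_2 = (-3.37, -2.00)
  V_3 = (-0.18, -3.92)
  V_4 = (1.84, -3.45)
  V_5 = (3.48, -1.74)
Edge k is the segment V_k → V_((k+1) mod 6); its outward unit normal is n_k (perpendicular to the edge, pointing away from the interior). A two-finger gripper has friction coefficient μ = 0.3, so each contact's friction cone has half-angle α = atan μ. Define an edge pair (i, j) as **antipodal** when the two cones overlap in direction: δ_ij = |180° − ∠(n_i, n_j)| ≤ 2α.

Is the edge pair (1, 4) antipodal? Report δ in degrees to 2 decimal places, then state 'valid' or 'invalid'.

δ = 18.34°, valid

α = atan 0.3 = 16.70°;  2α = 33.40°
edge 1: e_1 = (-2.80, -5.88);  n_1 = (-0.9029, +0.4299)
edge 4: e_4 = (+1.64, +1.71);  n_4 = (+0.7217, -0.6922)
∠(n_1, n_4) = 161.66°
δ = |180° − 161.66°| = 18.34°
18.34° ≤ 2α = 33.40°  →  valid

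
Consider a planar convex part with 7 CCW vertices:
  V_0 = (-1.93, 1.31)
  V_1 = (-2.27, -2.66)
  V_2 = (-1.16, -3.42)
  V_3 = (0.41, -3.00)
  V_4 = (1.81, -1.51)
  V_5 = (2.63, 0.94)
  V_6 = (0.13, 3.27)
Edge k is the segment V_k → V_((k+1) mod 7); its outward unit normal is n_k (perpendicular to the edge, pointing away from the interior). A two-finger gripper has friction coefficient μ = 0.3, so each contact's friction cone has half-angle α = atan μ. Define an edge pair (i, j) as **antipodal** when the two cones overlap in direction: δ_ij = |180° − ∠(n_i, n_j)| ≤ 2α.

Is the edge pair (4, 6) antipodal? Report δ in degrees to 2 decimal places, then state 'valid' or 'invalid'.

δ = 27.92°, valid

α = atan 0.3 = 16.70°;  2α = 33.40°
edge 4: e_4 = (+0.82, +2.45);  n_4 = (+0.9483, -0.3174)
edge 6: e_6 = (-2.06, -1.96);  n_6 = (-0.6893, +0.7245)
∠(n_4, n_6) = 152.08°
δ = |180° − 152.08°| = 27.92°
27.92° ≤ 2α = 33.40°  →  valid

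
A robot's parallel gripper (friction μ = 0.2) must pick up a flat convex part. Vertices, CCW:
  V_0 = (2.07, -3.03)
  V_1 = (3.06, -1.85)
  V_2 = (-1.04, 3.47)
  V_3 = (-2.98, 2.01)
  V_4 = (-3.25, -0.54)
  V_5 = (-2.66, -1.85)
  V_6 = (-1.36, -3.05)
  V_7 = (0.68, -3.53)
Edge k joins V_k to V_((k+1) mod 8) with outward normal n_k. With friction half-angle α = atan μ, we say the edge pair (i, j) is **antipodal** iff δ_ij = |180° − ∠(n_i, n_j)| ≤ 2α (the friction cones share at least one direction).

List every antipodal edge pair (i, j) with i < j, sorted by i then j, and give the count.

count = 4; pairs: (0,2), (1,4), (1,5), (2,7)

α = atan 0.2 = 11.31°;  2α = 22.62°
n_0 = (+0.7661, -0.6427)
n_1 = (+0.7921, +0.6104)
n_2 = (-0.6013, +0.7990)
n_3 = (-0.9944, +0.1053)
n_4 = (-0.9118, -0.4107)
n_5 = (-0.6783, -0.7348)
n_6 = (-0.2290, -0.9734)
n_7 = (+0.3385, -0.9410)
  (0,1): δ = 102.38°  ·
  (0,2): δ = 13.04°  ✓
  (0,3): δ = 33.95°  ·
  (0,4): δ = 64.24°  ·
  (0,5): δ = 87.29°  ·
  (0,6): δ = 116.76°  ·
  (0,7): δ = 149.78°  ·
  (1,2): δ = 90.66°  ·
  (1,3): δ = 43.66°  ·
  (1,4): δ = 13.37°  ✓
  (1,5): δ = 9.67°  ✓
  (1,6): δ = 39.14°  ·
  (1,7): δ = 72.16°  ·
  (2,3): δ = 133.01°  ·
  (2,4): δ = 102.72°  ·
  (2,5): δ = 79.67°  ·
  (2,6): δ = 50.20°  ·
  (2,7): δ = 17.18°  ✓
  (3,4): δ = 149.71°  ·
  (3,5): δ = 126.67°  ·
  (3,6): δ = 97.20°  ·
  (3,7): δ = 64.17°  ·
  (4,5): δ = 156.96°  ·
  (4,6): δ = 127.49°  ·
  (4,7): δ = 94.46°  ·
  (5,6): δ = 150.53°  ·
  (5,7): δ = 117.51°  ·
  (6,7): δ = 146.98°  ·
antipodal pairs: 4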